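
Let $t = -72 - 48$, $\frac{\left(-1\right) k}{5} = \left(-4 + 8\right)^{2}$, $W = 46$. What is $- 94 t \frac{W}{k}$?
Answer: $-6486$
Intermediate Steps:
$k = -80$ ($k = - 5 \left(-4 + 8\right)^{2} = - 5 \cdot 4^{2} = \left(-5\right) 16 = -80$)
$t = -120$
$- 94 t \frac{W}{k} = \left(-94\right) \left(-120\right) \frac{46}{-80} = 11280 \cdot 46 \left(- \frac{1}{80}\right) = 11280 \left(- \frac{23}{40}\right) = -6486$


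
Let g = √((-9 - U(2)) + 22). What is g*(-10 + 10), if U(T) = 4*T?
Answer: 0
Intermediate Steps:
g = √5 (g = √((-9 - 4*2) + 22) = √((-9 - 1*8) + 22) = √((-9 - 8) + 22) = √(-17 + 22) = √5 ≈ 2.2361)
g*(-10 + 10) = √5*(-10 + 10) = √5*0 = 0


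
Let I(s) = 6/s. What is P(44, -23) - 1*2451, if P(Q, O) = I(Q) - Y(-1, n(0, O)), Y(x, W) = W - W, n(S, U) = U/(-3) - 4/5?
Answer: -53919/22 ≈ -2450.9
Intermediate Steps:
n(S, U) = -⅘ - U/3 (n(S, U) = U*(-⅓) - 4*⅕ = -U/3 - ⅘ = -⅘ - U/3)
Y(x, W) = 0
P(Q, O) = 6/Q (P(Q, O) = 6/Q - 1*0 = 6/Q + 0 = 6/Q)
P(44, -23) - 1*2451 = 6/44 - 1*2451 = 6*(1/44) - 2451 = 3/22 - 2451 = -53919/22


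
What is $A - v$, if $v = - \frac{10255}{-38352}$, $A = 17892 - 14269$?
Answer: $\frac{138939041}{38352} \approx 3622.7$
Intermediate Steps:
$A = 3623$ ($A = 17892 - 14269 = 3623$)
$v = \frac{10255}{38352}$ ($v = \left(-10255\right) \left(- \frac{1}{38352}\right) = \frac{10255}{38352} \approx 0.26739$)
$A - v = 3623 - \frac{10255}{38352} = \frac{138939041}{38352}$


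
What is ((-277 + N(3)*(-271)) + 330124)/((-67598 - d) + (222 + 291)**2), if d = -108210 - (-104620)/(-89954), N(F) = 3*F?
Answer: 4908609872/4554403449 ≈ 1.0778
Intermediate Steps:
d = -4867013480/44977 (d = -108210 - (-104620)*(-1)/89954 = -108210 - 1*52310/44977 = -108210 - 52310/44977 = -4867013480/44977 ≈ -1.0821e+5)
((-277 + N(3)*(-271)) + 330124)/((-67598 - d) + (222 + 291)**2) = ((-277 + (3*3)*(-271)) + 330124)/((-67598 - 1*(-4867013480/44977)) + (222 + 291)**2) = ((-277 + 9*(-271)) + 330124)/((-67598 + 4867013480/44977) + 513**2) = ((-277 - 2439) + 330124)/(1826658234/44977 + 263169) = (-2716 + 330124)/(13663210347/44977) = 327408*(44977/13663210347) = 4908609872/4554403449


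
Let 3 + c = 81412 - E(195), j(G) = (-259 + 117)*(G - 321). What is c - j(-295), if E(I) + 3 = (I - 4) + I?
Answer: -6446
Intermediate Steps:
j(G) = 45582 - 142*G (j(G) = -142*(-321 + G) = 45582 - 142*G)
E(I) = -7 + 2*I (E(I) = -3 + ((I - 4) + I) = -3 + ((-4 + I) + I) = -3 + (-4 + 2*I) = -7 + 2*I)
c = 81026 (c = -3 + (81412 - (-7 + 2*195)) = -3 + (81412 - (-7 + 390)) = -3 + (81412 - 1*383) = -3 + (81412 - 383) = -3 + 81029 = 81026)
c - j(-295) = 81026 - (45582 - 142*(-295)) = 81026 - (45582 + 41890) = 81026 - 1*87472 = 81026 - 87472 = -6446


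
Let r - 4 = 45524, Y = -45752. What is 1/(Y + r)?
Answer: -1/224 ≈ -0.0044643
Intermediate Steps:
r = 45528 (r = 4 + 45524 = 45528)
1/(Y + r) = 1/(-45752 + 45528) = 1/(-224) = -1/224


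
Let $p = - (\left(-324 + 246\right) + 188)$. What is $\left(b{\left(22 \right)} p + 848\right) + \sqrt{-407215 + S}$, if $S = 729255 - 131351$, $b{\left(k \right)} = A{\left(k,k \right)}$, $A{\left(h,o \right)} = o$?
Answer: $-1572 + \sqrt{190689} \approx -1135.3$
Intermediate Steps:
$p = -110$ ($p = - (-78 + 188) = \left(-1\right) 110 = -110$)
$b{\left(k \right)} = k$
$S = 597904$ ($S = 729255 - 131351 = 597904$)
$\left(b{\left(22 \right)} p + 848\right) + \sqrt{-407215 + S} = \left(22 \left(-110\right) + 848\right) + \sqrt{-407215 + 597904} = \left(-2420 + 848\right) + \sqrt{190689} = -1572 + \sqrt{190689}$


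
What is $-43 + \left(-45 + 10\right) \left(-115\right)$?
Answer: $3982$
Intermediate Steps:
$-43 + \left(-45 + 10\right) \left(-115\right) = -43 - -4025 = -43 + 4025 = 3982$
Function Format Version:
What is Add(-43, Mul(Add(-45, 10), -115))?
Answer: 3982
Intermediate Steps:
Add(-43, Mul(Add(-45, 10), -115)) = Add(-43, Mul(-35, -115)) = Add(-43, 4025) = 3982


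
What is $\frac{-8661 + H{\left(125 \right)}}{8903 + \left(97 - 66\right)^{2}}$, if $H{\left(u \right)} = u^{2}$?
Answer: $\frac{1741}{2466} \approx 0.706$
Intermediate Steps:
$\frac{-8661 + H{\left(125 \right)}}{8903 + \left(97 - 66\right)^{2}} = \frac{-8661 + 125^{2}}{8903 + \left(97 - 66\right)^{2}} = \frac{-8661 + 15625}{8903 + 31^{2}} = \frac{6964}{8903 + 961} = \frac{6964}{9864} = 6964 \cdot \frac{1}{9864} = \frac{1741}{2466}$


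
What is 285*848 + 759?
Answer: 242439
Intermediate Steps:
285*848 + 759 = 241680 + 759 = 242439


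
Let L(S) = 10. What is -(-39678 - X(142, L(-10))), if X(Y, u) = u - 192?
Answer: 39496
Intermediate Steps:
X(Y, u) = -192 + u
-(-39678 - X(142, L(-10))) = -(-39678 - (-192 + 10)) = -(-39678 - 1*(-182)) = -(-39678 + 182) = -1*(-39496) = 39496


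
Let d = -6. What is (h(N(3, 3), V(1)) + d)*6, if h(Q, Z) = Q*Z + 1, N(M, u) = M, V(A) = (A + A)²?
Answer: 42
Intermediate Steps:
V(A) = 4*A² (V(A) = (2*A)² = 4*A²)
h(Q, Z) = 1 + Q*Z
(h(N(3, 3), V(1)) + d)*6 = ((1 + 3*(4*1²)) - 6)*6 = ((1 + 3*(4*1)) - 6)*6 = ((1 + 3*4) - 6)*6 = ((1 + 12) - 6)*6 = (13 - 6)*6 = 7*6 = 42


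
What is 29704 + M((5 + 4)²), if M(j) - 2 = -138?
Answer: 29568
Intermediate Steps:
M(j) = -136 (M(j) = 2 - 138 = -136)
29704 + M((5 + 4)²) = 29704 - 136 = 29568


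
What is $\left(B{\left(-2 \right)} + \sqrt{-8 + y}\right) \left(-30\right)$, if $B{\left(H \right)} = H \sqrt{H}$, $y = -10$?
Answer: $- 30 i \sqrt{2} \approx - 42.426 i$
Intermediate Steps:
$B{\left(H \right)} = H^{\frac{3}{2}}$
$\left(B{\left(-2 \right)} + \sqrt{-8 + y}\right) \left(-30\right) = \left(\left(-2\right)^{\frac{3}{2}} + \sqrt{-8 - 10}\right) \left(-30\right) = \left(- 2 i \sqrt{2} + \sqrt{-18}\right) \left(-30\right) = \left(- 2 i \sqrt{2} + 3 i \sqrt{2}\right) \left(-30\right) = i \sqrt{2} \left(-30\right) = - 30 i \sqrt{2}$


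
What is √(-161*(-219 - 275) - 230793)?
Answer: 19*I*√419 ≈ 388.92*I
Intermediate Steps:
√(-161*(-219 - 275) - 230793) = √(-161*(-494) - 230793) = √(79534 - 230793) = √(-151259) = 19*I*√419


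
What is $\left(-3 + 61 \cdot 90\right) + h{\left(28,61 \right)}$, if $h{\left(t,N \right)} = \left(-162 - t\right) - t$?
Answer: $5269$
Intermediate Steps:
$h{\left(t,N \right)} = -162 - 2 t$
$\left(-3 + 61 \cdot 90\right) + h{\left(28,61 \right)} = \left(-3 + 61 \cdot 90\right) - 218 = \left(-3 + 5490\right) - 218 = 5487 - 218 = 5269$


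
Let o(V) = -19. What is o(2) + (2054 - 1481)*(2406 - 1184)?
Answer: 700187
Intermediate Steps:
o(2) + (2054 - 1481)*(2406 - 1184) = -19 + (2054 - 1481)*(2406 - 1184) = -19 + 573*1222 = -19 + 700206 = 700187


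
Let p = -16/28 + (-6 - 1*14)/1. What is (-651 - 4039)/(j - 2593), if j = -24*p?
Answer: 6566/2939 ≈ 2.2341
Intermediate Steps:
p = -144/7 (p = -16*1/28 + (-6 - 14)*1 = -4/7 - 20*1 = -4/7 - 20 = -144/7 ≈ -20.571)
j = 3456/7 (j = -24*(-144/7) = 3456/7 ≈ 493.71)
(-651 - 4039)/(j - 2593) = (-651 - 4039)/(3456/7 - 2593) = -4690/(-14695/7) = -4690*(-7/14695) = 6566/2939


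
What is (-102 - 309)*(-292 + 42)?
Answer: 102750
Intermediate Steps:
(-102 - 309)*(-292 + 42) = -411*(-250) = 102750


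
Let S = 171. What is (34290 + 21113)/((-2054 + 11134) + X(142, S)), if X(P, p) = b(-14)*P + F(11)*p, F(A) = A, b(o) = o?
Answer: 55403/8973 ≈ 6.1744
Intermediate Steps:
X(P, p) = -14*P + 11*p
(34290 + 21113)/((-2054 + 11134) + X(142, S)) = (34290 + 21113)/((-2054 + 11134) + (-14*142 + 11*171)) = 55403/(9080 + (-1988 + 1881)) = 55403/(9080 - 107) = 55403/8973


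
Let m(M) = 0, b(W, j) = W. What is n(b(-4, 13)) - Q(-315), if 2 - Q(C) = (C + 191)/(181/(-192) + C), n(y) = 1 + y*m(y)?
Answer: -36853/60661 ≈ -0.60752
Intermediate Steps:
n(y) = 1 (n(y) = 1 + y*0 = 1 + 0 = 1)
Q(C) = 2 - (191 + C)/(-181/192 + C) (Q(C) = 2 - (C + 191)/(181/(-192) + C) = 2 - (191 + C)/(181*(-1/192) + C) = 2 - (191 + C)/(-181/192 + C))
n(b(-4, 13)) - Q(-315) = 1 - 2*(-18517 + 96*(-315))/(-181 + 192*(-315)) = 1 - 2*(-18517 - 30240)/(-181 - 60480) = 1 - 2*(-48757)/(-60661) = 1 - 2*(-1)*(-48757)/60661 = 1 - 1*97514/60661 = 1 - 97514/60661 = -36853/60661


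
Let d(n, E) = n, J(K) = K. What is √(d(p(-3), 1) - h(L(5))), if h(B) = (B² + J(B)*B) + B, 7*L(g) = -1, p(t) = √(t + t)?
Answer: √(5 + 49*I*√6)/7 ≈ 1.13 + 1.0839*I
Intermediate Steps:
p(t) = √2*√t (p(t) = √(2*t) = √2*√t)
L(g) = -⅐ (L(g) = (⅐)*(-1) = -⅐)
h(B) = B + 2*B² (h(B) = (B² + B*B) + B = (B² + B²) + B = 2*B² + B = B + 2*B²)
√(d(p(-3), 1) - h(L(5))) = √(√2*√(-3) - (-1)*(1 + 2*(-⅐))/7) = √(√2*(I*√3) - (-1)*(1 - 2/7)/7) = √(I*√6 - (-1)*5/(7*7)) = √(I*√6 - 1*(-5/49)) = √(I*√6 + 5/49) = √(5/49 + I*√6)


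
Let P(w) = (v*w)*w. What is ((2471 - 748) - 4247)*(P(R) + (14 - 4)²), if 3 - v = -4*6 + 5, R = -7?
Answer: -2973272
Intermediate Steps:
v = 22 (v = 3 - (-4*6 + 5) = 3 - (-24 + 5) = 3 - 1*(-19) = 3 + 19 = 22)
P(w) = 22*w² (P(w) = (22*w)*w = 22*w²)
((2471 - 748) - 4247)*(P(R) + (14 - 4)²) = ((2471 - 748) - 4247)*(22*(-7)² + (14 - 4)²) = (1723 - 4247)*(22*49 + 10²) = -2524*(1078 + 100) = -2524*1178 = -2973272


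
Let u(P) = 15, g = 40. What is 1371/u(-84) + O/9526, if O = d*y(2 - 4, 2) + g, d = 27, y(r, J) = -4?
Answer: 2176521/23815 ≈ 91.393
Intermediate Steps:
O = -68 (O = 27*(-4) + 40 = -108 + 40 = -68)
1371/u(-84) + O/9526 = 1371/15 - 68/9526 = 1371*(1/15) - 68*1/9526 = 457/5 - 34/4763 = 2176521/23815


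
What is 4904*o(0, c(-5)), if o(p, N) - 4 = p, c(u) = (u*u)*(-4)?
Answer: 19616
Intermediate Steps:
c(u) = -4*u**2 (c(u) = u**2*(-4) = -4*u**2)
o(p, N) = 4 + p
4904*o(0, c(-5)) = 4904*(4 + 0) = 4904*4 = 19616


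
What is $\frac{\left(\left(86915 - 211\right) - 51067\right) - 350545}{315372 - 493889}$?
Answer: $\frac{18524}{10501} \approx 1.764$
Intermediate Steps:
$\frac{\left(\left(86915 - 211\right) - 51067\right) - 350545}{315372 - 493889} = \frac{\left(86704 - 51067\right) - 350545}{-178517} = \left(35637 - 350545\right) \left(- \frac{1}{178517}\right) = \left(-314908\right) \left(- \frac{1}{178517}\right) = \frac{18524}{10501}$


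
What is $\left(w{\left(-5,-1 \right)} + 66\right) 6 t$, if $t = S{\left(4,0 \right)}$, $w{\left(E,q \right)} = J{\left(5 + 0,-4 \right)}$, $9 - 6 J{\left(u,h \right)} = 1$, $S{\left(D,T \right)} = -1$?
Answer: $-404$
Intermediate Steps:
$J{\left(u,h \right)} = \frac{4}{3}$ ($J{\left(u,h \right)} = \frac{3}{2} - \frac{1}{6} = \frac{4}{3}$)
$w{\left(E,q \right)} = \frac{4}{3}$
$t = -1$
$\left(w{\left(-5,-1 \right)} + 66\right) 6 t = \left(\frac{4}{3} + 66\right) 6 \left(-1\right) = \frac{202}{3} \left(-6\right) = -404$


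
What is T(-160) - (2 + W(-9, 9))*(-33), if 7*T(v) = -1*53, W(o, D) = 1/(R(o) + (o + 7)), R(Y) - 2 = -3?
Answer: 332/7 ≈ 47.429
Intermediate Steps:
R(Y) = -1 (R(Y) = 2 - 3 = -1)
W(o, D) = 1/(6 + o) (W(o, D) = 1/(-1 + (o + 7)) = 1/(-1 + (7 + o)) = 1/(6 + o))
T(v) = -53/7 (T(v) = (-1*53)/7 = (⅐)*(-53) = -53/7)
T(-160) - (2 + W(-9, 9))*(-33) = -53/7 - (2 + 1/(6 - 9))*(-33) = -53/7 - (2 + 1/(-3))*(-33) = -53/7 - (2 - ⅓)*(-33) = -53/7 - 5*(-33)/3 = -53/7 - 1*(-55) = -53/7 + 55 = 332/7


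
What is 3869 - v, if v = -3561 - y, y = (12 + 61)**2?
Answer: 12759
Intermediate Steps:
y = 5329 (y = 73**2 = 5329)
v = -8890 (v = -3561 - 1*5329 = -3561 - 5329 = -8890)
3869 - v = 3869 - 1*(-8890) = 3869 + 8890 = 12759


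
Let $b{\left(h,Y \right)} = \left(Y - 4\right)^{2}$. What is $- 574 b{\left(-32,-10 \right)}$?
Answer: $-112504$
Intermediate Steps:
$b{\left(h,Y \right)} = \left(-4 + Y\right)^{2}$
$- 574 b{\left(-32,-10 \right)} = - 574 \left(-4 - 10\right)^{2} = - 574 \left(-14\right)^{2} = \left(-574\right) 196 = -112504$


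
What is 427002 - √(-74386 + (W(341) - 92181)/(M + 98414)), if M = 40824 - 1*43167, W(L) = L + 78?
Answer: 427002 - 4*I*√42910287287433/96071 ≈ 4.27e+5 - 272.74*I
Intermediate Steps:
W(L) = 78 + L
M = -2343 (M = 40824 - 43167 = -2343)
427002 - √(-74386 + (W(341) - 92181)/(M + 98414)) = 427002 - √(-74386 + ((78 + 341) - 92181)/(-2343 + 98414)) = 427002 - √(-74386 + (419 - 92181)/96071) = 427002 - √(-74386 - 91762*1/96071) = 427002 - √(-74386 - 91762/96071) = 427002 - √(-7146429168/96071) = 427002 - 4*I*√42910287287433/96071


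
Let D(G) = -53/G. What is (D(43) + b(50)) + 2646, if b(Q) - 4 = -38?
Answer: 112263/43 ≈ 2610.8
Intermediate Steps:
b(Q) = -34 (b(Q) = 4 - 38 = -34)
(D(43) + b(50)) + 2646 = (-53/43 - 34) + 2646 = -1515/43 + 2646 = 112263/43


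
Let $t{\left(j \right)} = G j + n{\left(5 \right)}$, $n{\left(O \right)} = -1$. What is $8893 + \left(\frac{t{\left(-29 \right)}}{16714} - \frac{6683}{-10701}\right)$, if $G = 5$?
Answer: $\frac{19398550199}{2181177} \approx 8893.6$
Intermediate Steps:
$t{\left(j \right)} = -1 + 5 j$ ($t{\left(j \right)} = 5 j - 1 = -1 + 5 j$)
$8893 + \left(\frac{t{\left(-29 \right)}}{16714} - \frac{6683}{-10701}\right) = 8893 + \left(\frac{-1 + 5 \left(-29\right)}{16714} - \frac{6683}{-10701}\right) = 8893 + \left(\left(-1 - 145\right) \frac{1}{16714} - - \frac{163}{261}\right) = 8893 + \left(\left(-146\right) \frac{1}{16714} + \frac{163}{261}\right) = 8893 + \left(- \frac{73}{8357} + \frac{163}{261}\right) = 8893 + \frac{1343138}{2181177} = \frac{19398550199}{2181177}$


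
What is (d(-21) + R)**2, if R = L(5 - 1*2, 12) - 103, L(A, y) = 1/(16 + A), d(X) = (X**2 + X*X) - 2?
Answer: 217975696/361 ≈ 6.0381e+5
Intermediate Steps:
d(X) = -2 + 2*X**2 (d(X) = (X**2 + X**2) - 2 = 2*X**2 - 2 = -2 + 2*X**2)
R = -1956/19 (R = 1/(16 + (5 - 1*2)) - 103 = 1/(16 + (5 - 2)) - 103 = 1/(16 + 3) - 103 = 1/19 - 103 = -1956/19 ≈ -102.95)
(d(-21) + R)**2 = ((-2 + 2*(-21)**2) - 1956/19)**2 = ((-2 + 2*441) - 1956/19)**2 = ((-2 + 882) - 1956/19)**2 = (880 - 1956/19)**2 = (14764/19)**2 = 217975696/361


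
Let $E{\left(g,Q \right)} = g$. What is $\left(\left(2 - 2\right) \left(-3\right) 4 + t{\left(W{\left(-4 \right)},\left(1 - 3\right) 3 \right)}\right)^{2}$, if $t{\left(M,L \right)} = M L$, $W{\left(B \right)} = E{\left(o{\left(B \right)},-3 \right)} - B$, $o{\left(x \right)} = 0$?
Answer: $576$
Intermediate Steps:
$W{\left(B \right)} = - B$ ($W{\left(B \right)} = 0 - B = - B$)
$t{\left(M,L \right)} = L M$
$\left(\left(2 - 2\right) \left(-3\right) 4 + t{\left(W{\left(-4 \right)},\left(1 - 3\right) 3 \right)}\right)^{2} = \left(\left(2 - 2\right) \left(-3\right) 4 + \left(1 - 3\right) 3 \left(\left(-1\right) \left(-4\right)\right)\right)^{2} = \left(0 \left(-3\right) 4 + \left(-2\right) 3 \cdot 4\right)^{2} = \left(0 \cdot 4 - 24\right)^{2} = \left(0 - 24\right)^{2} = \left(-24\right)^{2} = 576$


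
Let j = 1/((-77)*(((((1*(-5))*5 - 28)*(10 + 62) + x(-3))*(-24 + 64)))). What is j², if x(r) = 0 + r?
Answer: 1/138356876750400 ≈ 7.2277e-15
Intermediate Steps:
x(r) = r
j = 1/11762520 (j = 1/((-77)*(((((1*(-5))*5 - 28)*(10 + 62) - 3)*(-24 + 64)))) = -1/(40*((-5*5 - 28)*72 - 3))/77 = -1/(40*((-25 - 28)*72 - 3))/77 = -1/(40*(-53*72 - 3))/77 = -1/(40*(-3816 - 3))/77 = -1/(77*((-3819*40))) = -1/77/(-152760) = -1/77*(-1/152760) = 1/11762520 ≈ 8.5016e-8)
j² = (1/11762520)² = 1/138356876750400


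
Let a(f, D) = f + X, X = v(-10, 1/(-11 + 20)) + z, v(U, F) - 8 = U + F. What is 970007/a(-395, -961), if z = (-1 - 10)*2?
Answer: -8730063/3770 ≈ -2315.7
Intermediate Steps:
v(U, F) = 8 + F + U (v(U, F) = 8 + (U + F) = 8 + (F + U) = 8 + F + U)
z = -22 (z = -11*2 = -22)
X = -215/9 (X = (8 + 1/(-11 + 20) - 10) - 22 = (8 + 1/9 - 10) - 22 = -17/9 - 22 = -215/9 ≈ -23.889)
a(f, D) = -215/9 + f (a(f, D) = f - 215/9 = -215/9 + f)
970007/a(-395, -961) = 970007/(-215/9 - 395) = 970007/(-3770/9) = 970007*(-9/3770) = -8730063/3770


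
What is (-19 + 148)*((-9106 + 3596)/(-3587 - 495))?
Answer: 355395/2041 ≈ 174.13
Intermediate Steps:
(-19 + 148)*((-9106 + 3596)/(-3587 - 495)) = 129*(-5510/(-4082)) = 129*(-5510*(-1/4082)) = 129*(2755/2041) = 355395/2041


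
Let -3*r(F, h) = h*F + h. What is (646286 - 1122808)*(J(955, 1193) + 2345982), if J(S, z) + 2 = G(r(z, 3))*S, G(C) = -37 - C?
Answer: -1644436917630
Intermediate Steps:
r(F, h) = -h/3 - F*h/3 (r(F, h) = -(h*F + h)/3 = -(F*h + h)/3 = -(h + F*h)/3 = -h/3 - F*h/3)
J(S, z) = -2 + S*(-36 + z) (J(S, z) = -2 + (-37 - (-1)*3*(1 + z)/3)*S = -2 + (-37 - (-1 - z))*S = -2 + (-37 + (1 + z))*S = -2 + (-36 + z)*S = -2 + S*(-36 + z))
(646286 - 1122808)*(J(955, 1193) + 2345982) = (646286 - 1122808)*((-2 + 955*(-36 + 1193)) + 2345982) = -476522*((-2 + 955*1157) + 2345982) = -476522*((-2 + 1104935) + 2345982) = -476522*(1104933 + 2345982) = -476522*3450915 = -1644436917630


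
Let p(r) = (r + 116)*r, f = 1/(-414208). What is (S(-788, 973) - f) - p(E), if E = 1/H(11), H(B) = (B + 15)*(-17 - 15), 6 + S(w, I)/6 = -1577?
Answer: -5318889454817/560009216 ≈ -9497.9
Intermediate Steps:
S(w, I) = -9498 (S(w, I) = -36 + 6*(-1577) = -36 - 9462 = -9498)
f = -1/414208 ≈ -2.4142e-6
H(B) = -480 - 32*B (H(B) = (15 + B)*(-32) = -480 - 32*B)
E = -1/832 (E = 1/(-480 - 32*11) = 1/(-480 - 352) = 1/(-832) = -1/832 ≈ -0.0012019)
p(r) = r*(116 + r) (p(r) = (116 + r)*r = r*(116 + r))
(S(-788, 973) - f) - p(E) = (-9498 - 1*(-1/414208)) - (-1)*(116 - 1/832)/832 = (-9498 + 1/414208) - (-1)*96511/(832*832) = -3934147583/414208 - 1*(-96511/692224) = -3934147583/414208 + 96511/692224 = -5318889454817/560009216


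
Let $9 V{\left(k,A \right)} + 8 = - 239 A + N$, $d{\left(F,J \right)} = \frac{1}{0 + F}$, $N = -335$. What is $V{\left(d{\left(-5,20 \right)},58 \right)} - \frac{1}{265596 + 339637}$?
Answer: $- \frac{2865778258}{1815699} \approx -1578.3$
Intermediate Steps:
$d{\left(F,J \right)} = \frac{1}{F}$
$V{\left(k,A \right)} = - \frac{343}{9} - \frac{239 A}{9}$ ($V{\left(k,A \right)} = - \frac{8}{9} + \frac{- 239 A - 335}{9} = - \frac{8}{9} + \frac{-335 - 239 A}{9} = - \frac{8}{9} - \left(\frac{335}{9} + \frac{239 A}{9}\right) = - \frac{343}{9} - \frac{239 A}{9}$)
$V{\left(d{\left(-5,20 \right)},58 \right)} - \frac{1}{265596 + 339637} = \left(- \frac{343}{9} - \frac{13862}{9}\right) - \frac{1}{265596 + 339637} = \left(- \frac{343}{9} - \frac{13862}{9}\right) - \frac{1}{605233} = - \frac{4735}{3} - \frac{1}{605233} = - \frac{2865778258}{1815699}$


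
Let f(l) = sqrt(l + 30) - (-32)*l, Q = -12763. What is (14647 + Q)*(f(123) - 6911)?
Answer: -5604900 + 5652*sqrt(17) ≈ -5.5816e+6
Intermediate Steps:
f(l) = sqrt(30 + l) + 32*l
(14647 + Q)*(f(123) - 6911) = (14647 - 12763)*((sqrt(30 + 123) + 32*123) - 6911) = 1884*((sqrt(153) + 3936) - 6911) = 1884*((3*sqrt(17) + 3936) - 6911) = 1884*((3936 + 3*sqrt(17)) - 6911) = 1884*(-2975 + 3*sqrt(17)) = -5604900 + 5652*sqrt(17)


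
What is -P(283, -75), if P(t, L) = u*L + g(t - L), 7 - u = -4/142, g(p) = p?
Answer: 12007/71 ≈ 169.11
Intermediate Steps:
u = 499/71 (u = 7 - (-4)/142 = 7 - 1*(-2/71) = 7 + 2/71 = 499/71 ≈ 7.0282)
P(t, L) = t + 428*L/71 (P(t, L) = 499*L/71 + (t - L) = t + 428*L/71)
-P(283, -75) = -(283 + (428/71)*(-75)) = -(283 - 32100/71) = -1*(-12007/71) = 12007/71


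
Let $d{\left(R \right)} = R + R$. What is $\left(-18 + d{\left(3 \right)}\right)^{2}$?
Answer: $144$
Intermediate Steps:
$d{\left(R \right)} = 2 R$
$\left(-18 + d{\left(3 \right)}\right)^{2} = \left(-18 + 2 \cdot 3\right)^{2} = \left(-18 + 6\right)^{2} = \left(-12\right)^{2} = 144$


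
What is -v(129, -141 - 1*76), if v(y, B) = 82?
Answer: -82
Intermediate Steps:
-v(129, -141 - 1*76) = -1*82 = -82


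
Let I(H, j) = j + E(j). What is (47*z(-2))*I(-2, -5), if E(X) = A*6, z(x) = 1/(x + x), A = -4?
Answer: 1363/4 ≈ 340.75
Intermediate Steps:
z(x) = 1/(2*x)
E(X) = -24 (E(X) = -4*6 = -24)
I(H, j) = -24 + j (I(H, j) = j - 24 = -24 + j)
(47*z(-2))*I(-2, -5) = (47*((1/2)/(-2)))*(-24 - 5) = (47*((1/2)*(-1/2)))*(-29) = (47*(-1/4))*(-29) = -47/4*(-29) = 1363/4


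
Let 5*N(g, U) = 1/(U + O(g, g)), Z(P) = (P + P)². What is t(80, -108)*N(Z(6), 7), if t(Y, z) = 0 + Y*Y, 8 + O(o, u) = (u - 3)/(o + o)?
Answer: -122880/49 ≈ -2507.8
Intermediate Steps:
O(o, u) = -8 + (-3 + u)/(2*o) (O(o, u) = -8 + (u - 3)/(o + o) = -8 + (-3 + u)/((2*o)) = -8 + (-3 + u)*(1/(2*o)) = -8 + (-3 + u)/(2*o))
Z(P) = 4*P² (Z(P) = (2*P)² = 4*P²)
t(Y, z) = Y² (t(Y, z) = 0 + Y² = Y²)
N(g, U) = 1/(5*(U + (-3 - 15*g)/(2*g))) (N(g, U) = 1/(5*(U + (-3 + g - 16*g)/(2*g))) = 1/(5*(U + (-3 - 15*g)/(2*g))))
t(80, -108)*N(Z(6), 7) = 80²*(2*(4*6²)/(5*(-3 - 60*6² + 2*7*(4*6²)))) = 6400*(2*(4*36)/(5*(-3 - 60*36 + 2*7*(4*36)))) = 6400*((⅖)*144/(-3 - 15*144 + 2*7*144)) = 6400*((⅖)*144/(-3 - 2160 + 2016)) = 6400*((⅖)*144/(-147)) = 6400*((⅖)*144*(-1/147)) = 6400*(-96/245) = -122880/49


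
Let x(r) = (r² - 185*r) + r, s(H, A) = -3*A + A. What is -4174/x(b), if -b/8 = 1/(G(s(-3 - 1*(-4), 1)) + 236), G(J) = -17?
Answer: -100094607/161216 ≈ -620.87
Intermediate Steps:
s(H, A) = -2*A
b = -8/219 (b = -8/(-17 + 236) = -8/219 ≈ -0.036530)
x(r) = r² - 184*r
-4174/x(b) = -4174*(-219/(8*(-184 - 8/219))) = -4174/((-8/219*(-40304/219))) = -4174/322432/47961 = -4174*47961/322432 = -100094607/161216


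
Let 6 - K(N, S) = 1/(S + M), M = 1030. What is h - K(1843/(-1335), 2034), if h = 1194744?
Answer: 3660677233/3064 ≈ 1.1947e+6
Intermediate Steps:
K(N, S) = 6 - 1/(1030 + S) (K(N, S) = 6 - 1/(S + 1030) = 6 - 1/(1030 + S))
h - K(1843/(-1335), 2034) = 1194744 - (6179 + 6*2034)/(1030 + 2034) = 1194744 - (6179 + 12204)/3064 = 1194744 - 18383/3064 = 3660677233/3064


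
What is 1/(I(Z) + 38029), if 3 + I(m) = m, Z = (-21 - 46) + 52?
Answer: 1/38011 ≈ 2.6308e-5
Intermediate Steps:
Z = -15 (Z = -67 + 52 = -15)
I(m) = -3 + m
1/(I(Z) + 38029) = 1/((-3 - 15) + 38029) = 1/(-18 + 38029) = 1/38011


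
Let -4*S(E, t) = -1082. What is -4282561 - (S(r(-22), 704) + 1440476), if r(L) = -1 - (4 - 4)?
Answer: -11446615/2 ≈ -5.7233e+6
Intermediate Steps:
r(L) = -1 (r(L) = -1 - 1*0 = -1 + 0 = -1)
S(E, t) = 541/2 (S(E, t) = -¼*(-1082) = 541/2)
-4282561 - (S(r(-22), 704) + 1440476) = -4282561 - (541/2 + 1440476) = -4282561 - 1*2881493/2 = -4282561 - 2881493/2 = -11446615/2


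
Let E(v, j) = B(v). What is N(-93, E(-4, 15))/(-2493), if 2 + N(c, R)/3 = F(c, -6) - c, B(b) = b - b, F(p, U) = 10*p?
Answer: 839/831 ≈ 1.0096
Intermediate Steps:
B(b) = 0
E(v, j) = 0
N(c, R) = -6 + 27*c (N(c, R) = -6 + 3*(10*c - c) = -6 + 3*(9*c) = -6 + 27*c)
N(-93, E(-4, 15))/(-2493) = (-6 + 27*(-93))/(-2493) = (-6 - 2511)*(-1/2493) = -2517*(-1/2493) = 839/831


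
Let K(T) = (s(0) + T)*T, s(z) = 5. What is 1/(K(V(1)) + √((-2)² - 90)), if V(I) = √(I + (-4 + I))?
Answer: -I/(√86 + 2*I + 5*√2) ≈ -0.007376 - 0.060279*I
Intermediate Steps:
V(I) = √(-4 + 2*I)
K(T) = T*(5 + T) (K(T) = (5 + T)*T = T*(5 + T))
1/(K(V(1)) + √((-2)² - 90)) = 1/(√(-4 + 2*1)*(5 + √(-4 + 2*1)) + √((-2)² - 90)) = 1/(√(-4 + 2)*(5 + √(-4 + 2)) + √(4 - 90)) = 1/(√(-2)*(5 + √(-2)) + √(-86)) = 1/((I*√2)*(5 + I*√2) + I*√86) = 1/(I*√2*(5 + I*√2) + I*√86) = 1/(I*√86 + I*√2*(5 + I*√2))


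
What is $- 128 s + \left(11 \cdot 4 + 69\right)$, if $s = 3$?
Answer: $-271$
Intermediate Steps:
$- 128 s + \left(11 \cdot 4 + 69\right) = \left(-128\right) 3 + \left(11 \cdot 4 + 69\right) = -384 + \left(44 + 69\right) = -384 + 113 = -271$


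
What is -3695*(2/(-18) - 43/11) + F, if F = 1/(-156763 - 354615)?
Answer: 752037600481/50626422 ≈ 14855.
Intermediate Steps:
F = -1/511378 (F = 1/(-511378) = -1/511378 ≈ -1.9555e-6)
-3695*(2/(-18) - 43/11) + F = -3695*(2/(-18) - 43/11) - 1/511378 = -3695*(2*(-1/18) - 43*1/11) - 1/511378 = -3695*(-⅑ - 43/11) - 1/511378 = -3695*(-398/99) - 1/511378 = 1470610/99 - 1/511378 = 752037600481/50626422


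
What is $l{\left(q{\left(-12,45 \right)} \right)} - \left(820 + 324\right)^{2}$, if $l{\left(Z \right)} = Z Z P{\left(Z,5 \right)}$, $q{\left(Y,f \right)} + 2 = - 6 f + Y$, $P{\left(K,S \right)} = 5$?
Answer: $-905456$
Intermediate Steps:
$q{\left(Y,f \right)} = -2 + Y - 6 f$ ($q{\left(Y,f \right)} = -2 + \left(- 6 f + Y\right) = -2 + \left(Y - 6 f\right) = -2 + Y - 6 f$)
$l{\left(Z \right)} = 5 Z^{2}$ ($l{\left(Z \right)} = Z Z 5 = Z^{2} \cdot 5 = 5 Z^{2}$)
$l{\left(q{\left(-12,45 \right)} \right)} - \left(820 + 324\right)^{2} = 5 \left(-2 - 12 - 270\right)^{2} - \left(820 + 324\right)^{2} = 5 \left(-2 - 12 - 270\right)^{2} - 1144^{2} = 5 \left(-284\right)^{2} - 1308736 = 5 \cdot 80656 - 1308736 = 403280 - 1308736 = -905456$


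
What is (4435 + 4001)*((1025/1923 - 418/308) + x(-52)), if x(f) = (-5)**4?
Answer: 23626512578/4487 ≈ 5.2655e+6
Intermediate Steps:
x(f) = 625
(4435 + 4001)*((1025/1923 - 418/308) + x(-52)) = (4435 + 4001)*((1025/1923 - 418/308) + 625) = 8436*((1025*(1/1923) - 418*1/308) + 625) = 8436*((1025/1923 - 19/14) + 625) = 8436*(-22187/26922 + 625) = 8436*(16804063/26922) = 23626512578/4487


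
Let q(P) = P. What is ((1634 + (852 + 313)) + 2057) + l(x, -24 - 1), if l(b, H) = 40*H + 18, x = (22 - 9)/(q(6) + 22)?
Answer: 3874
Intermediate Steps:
x = 13/28 (x = (22 - 9)/(6 + 22) = 13/28 ≈ 0.46429)
l(b, H) = 18 + 40*H
((1634 + (852 + 313)) + 2057) + l(x, -24 - 1) = ((1634 + (852 + 313)) + 2057) + (18 + 40*(-24 - 1)) = ((1634 + 1165) + 2057) + (18 + 40*(-25)) = (2799 + 2057) + (18 - 1000) = 4856 - 982 = 3874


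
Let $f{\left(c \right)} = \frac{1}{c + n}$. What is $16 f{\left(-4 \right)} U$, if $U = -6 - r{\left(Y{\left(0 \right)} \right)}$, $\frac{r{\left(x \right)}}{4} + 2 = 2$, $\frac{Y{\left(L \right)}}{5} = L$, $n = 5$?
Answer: $-96$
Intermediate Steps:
$f{\left(c \right)} = \frac{1}{5 + c}$ ($f{\left(c \right)} = \frac{1}{c + 5} = \frac{1}{5 + c}$)
$Y{\left(L \right)} = 5 L$
$r{\left(x \right)} = 0$ ($r{\left(x \right)} = -8 + 4 \cdot 2 = -8 + 8 = 0$)
$U = -6$ ($U = -6 - 0 = -6 + 0 = -6$)
$16 f{\left(-4 \right)} U = \frac{16}{5 - 4} \left(-6\right) = \frac{16}{1} \left(-6\right) = 16 \cdot 1 \left(-6\right) = 16 \left(-6\right) = -96$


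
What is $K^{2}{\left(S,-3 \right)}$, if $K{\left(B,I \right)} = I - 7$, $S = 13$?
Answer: $100$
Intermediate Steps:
$K{\left(B,I \right)} = -7 + I$
$K^{2}{\left(S,-3 \right)} = \left(-7 - 3\right)^{2} = \left(-10\right)^{2} = 100$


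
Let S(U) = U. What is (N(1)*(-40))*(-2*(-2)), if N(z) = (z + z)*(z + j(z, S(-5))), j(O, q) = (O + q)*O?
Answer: 960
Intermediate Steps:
j(O, q) = O*(O + q)
N(z) = 2*z*(z + z*(-5 + z)) (N(z) = (z + z)*(z + z*(z - 5)) = (2*z)*(z + z*(-5 + z)) = 2*z*(z + z*(-5 + z)))
(N(1)*(-40))*(-2*(-2)) = ((2*1²*(-4 + 1))*(-40))*(-2*(-2)) = ((2*1*(-3))*(-40))*4 = -6*(-40)*4 = 240*4 = 960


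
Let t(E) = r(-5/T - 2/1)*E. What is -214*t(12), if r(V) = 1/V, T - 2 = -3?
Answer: -856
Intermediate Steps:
T = -1 (T = 2 - 3 = -1)
t(E) = E/3 (t(E) = E/(-5/(-1) - 2/1) = E/(-5*(-1) - 2*1) = E/(5 - 2) = E/3)
-214*t(12) = -214*12/3 = -214*4 = -856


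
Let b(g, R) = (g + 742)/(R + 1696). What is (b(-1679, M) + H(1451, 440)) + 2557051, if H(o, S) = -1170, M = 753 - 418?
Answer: 5190993374/2031 ≈ 2.5559e+6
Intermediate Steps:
M = 335
b(g, R) = (742 + g)/(1696 + R)
(b(-1679, M) + H(1451, 440)) + 2557051 = ((742 - 1679)/(1696 + 335) - 1170) + 2557051 = (-937/2031 - 1170) + 2557051 = -2377207/2031 + 2557051 = 5190993374/2031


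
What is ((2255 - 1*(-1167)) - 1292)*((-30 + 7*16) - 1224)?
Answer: -2432460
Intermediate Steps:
((2255 - 1*(-1167)) - 1292)*((-30 + 7*16) - 1224) = ((2255 + 1167) - 1292)*((-30 + 112) - 1224) = (3422 - 1292)*(82 - 1224) = 2130*(-1142) = -2432460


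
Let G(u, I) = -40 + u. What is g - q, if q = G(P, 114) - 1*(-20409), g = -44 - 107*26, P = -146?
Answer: -23049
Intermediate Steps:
g = -2826 (g = -44 - 2782 = -2826)
q = 20223 (q = (-40 - 146) - 1*(-20409) = -186 + 20409 = 20223)
g - q = -2826 - 1*20223 = -2826 - 20223 = -23049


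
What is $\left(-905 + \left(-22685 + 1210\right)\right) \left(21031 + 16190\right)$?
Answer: $-833005980$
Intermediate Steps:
$\left(-905 + \left(-22685 + 1210\right)\right) \left(21031 + 16190\right) = \left(-905 - 21475\right) 37221 = \left(-22380\right) 37221 = -833005980$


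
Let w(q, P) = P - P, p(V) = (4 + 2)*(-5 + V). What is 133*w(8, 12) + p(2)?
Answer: -18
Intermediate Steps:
p(V) = -30 + 6*V (p(V) = 6*(-5 + V) = -30 + 6*V)
w(q, P) = 0
133*w(8, 12) + p(2) = 133*0 + (-30 + 6*2) = 0 + (-30 + 12) = 0 - 18 = -18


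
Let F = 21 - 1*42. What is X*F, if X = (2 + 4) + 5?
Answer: -231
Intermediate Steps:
F = -21 (F = 21 - 42 = -21)
X = 11 (X = 6 + 5 = 11)
X*F = 11*(-21) = -231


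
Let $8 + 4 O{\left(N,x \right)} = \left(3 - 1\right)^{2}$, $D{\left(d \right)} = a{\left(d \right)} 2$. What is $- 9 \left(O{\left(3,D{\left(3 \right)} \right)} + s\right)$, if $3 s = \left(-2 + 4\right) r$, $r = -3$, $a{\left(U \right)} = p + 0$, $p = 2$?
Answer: $27$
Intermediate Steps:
$a{\left(U \right)} = 2$ ($a{\left(U \right)} = 2 + 0 = 2$)
$s = -2$ ($s = \frac{\left(-2 + 4\right) \left(-3\right)}{3} = \frac{2 \left(-3\right)}{3} = \frac{1}{3} \left(-6\right) = -2$)
$D{\left(d \right)} = 4$ ($D{\left(d \right)} = 2 \cdot 2 = 4$)
$O{\left(N,x \right)} = -1$ ($O{\left(N,x \right)} = -2 + \frac{\left(3 - 1\right)^{2}}{4} = -2 + \frac{2^{2}}{4} = -2 + \frac{1}{4} \cdot 4 = -2 + 1 = -1$)
$- 9 \left(O{\left(3,D{\left(3 \right)} \right)} + s\right) = - 9 \left(-1 - 2\right) = \left(-9\right) \left(-3\right) = 27$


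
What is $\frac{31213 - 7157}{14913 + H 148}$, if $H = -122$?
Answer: $- \frac{24056}{3143} \approx -7.6538$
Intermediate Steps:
$\frac{31213 - 7157}{14913 + H 148} = \frac{31213 - 7157}{14913 - 18056} = \frac{24056}{14913 - 18056} = \frac{24056}{-3143} = 24056 \left(- \frac{1}{3143}\right) = - \frac{24056}{3143}$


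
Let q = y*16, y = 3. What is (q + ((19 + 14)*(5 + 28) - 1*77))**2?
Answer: 1123600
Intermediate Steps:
q = 48 (q = 3*16 = 48)
(q + ((19 + 14)*(5 + 28) - 1*77))**2 = (48 + ((19 + 14)*(5 + 28) - 1*77))**2 = (48 + (33*33 - 77))**2 = (48 + (1089 - 77))**2 = (48 + 1012)**2 = 1060**2 = 1123600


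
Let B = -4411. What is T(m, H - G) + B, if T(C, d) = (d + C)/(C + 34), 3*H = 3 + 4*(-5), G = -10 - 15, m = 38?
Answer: -238151/54 ≈ -4410.2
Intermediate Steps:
G = -25
H = -17/3 (H = (3 + 4*(-5))/3 = (3 - 20)/3 = (1/3)*(-17) = -17/3 ≈ -5.6667)
T(C, d) = (C + d)/(34 + C)
T(m, H - G) + B = (38 + (-17/3 - 1*(-25)))/(34 + 38) - 4411 = (38 + (-17/3 + 25))/72 - 4411 = (38 + 58/3)/72 - 4411 = (1/72)*(172/3) - 4411 = 43/54 - 4411 = -238151/54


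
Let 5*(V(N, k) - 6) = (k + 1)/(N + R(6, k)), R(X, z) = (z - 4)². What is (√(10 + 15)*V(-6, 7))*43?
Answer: 4214/3 ≈ 1404.7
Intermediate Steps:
R(X, z) = (-4 + z)²
V(N, k) = 6 + (1 + k)/(5*(N + (-4 + k)²)) (V(N, k) = 6 + ((k + 1)/(N + (-4 + k)²))/5 = 6 + ((1 + k)/(N + (-4 + k)²))/5 = 6 + (1 + k)/(5*(N + (-4 + k)²)))
(√(10 + 15)*V(-6, 7))*43 = (√(10 + 15)*((1 + 7 + 30*(-6) + 30*(-4 + 7)²)/(5*(-6 + (-4 + 7)²))))*43 = (√25*((1 + 7 - 180 + 30*3²)/(5*(-6 + 3²))))*43 = (5*((1 + 7 - 180 + 30*9)/(5*(-6 + 9))))*43 = (5*((⅕)*(1 + 7 - 180 + 270)/3))*43 = (5*((⅕)*(⅓)*98))*43 = (5*(98/15))*43 = (98/3)*43 = 4214/3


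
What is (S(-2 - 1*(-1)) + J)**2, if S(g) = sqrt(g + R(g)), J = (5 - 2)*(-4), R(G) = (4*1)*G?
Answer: (12 - I*sqrt(5))**2 ≈ 139.0 - 53.666*I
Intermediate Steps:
R(G) = 4*G
J = -12 (J = 3*(-4) = -12)
S(g) = sqrt(5)*sqrt(g) (S(g) = sqrt(g + 4*g) = sqrt(5*g) = sqrt(5)*sqrt(g))
(S(-2 - 1*(-1)) + J)**2 = (sqrt(5)*sqrt(-2 - 1*(-1)) - 12)**2 = (sqrt(5)*sqrt(-2 + 1) - 12)**2 = (sqrt(5)*sqrt(-1) - 12)**2 = (sqrt(5)*I - 12)**2 = (I*sqrt(5) - 12)**2 = (-12 + I*sqrt(5))**2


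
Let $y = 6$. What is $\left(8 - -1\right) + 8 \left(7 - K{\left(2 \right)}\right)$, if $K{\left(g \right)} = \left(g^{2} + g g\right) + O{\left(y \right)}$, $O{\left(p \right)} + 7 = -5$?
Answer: $97$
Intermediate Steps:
$O{\left(p \right)} = -12$ ($O{\left(p \right)} = -7 - 5 = -12$)
$K{\left(g \right)} = -12 + 2 g^{2}$ ($K{\left(g \right)} = \left(g^{2} + g g\right) - 12 = \left(g^{2} + g^{2}\right) - 12 = 2 g^{2} - 12 = -12 + 2 g^{2}$)
$\left(8 - -1\right) + 8 \left(7 - K{\left(2 \right)}\right) = \left(8 - -1\right) + 8 \left(7 - \left(-12 + 2 \cdot 2^{2}\right)\right) = \left(8 + 1\right) + 8 \left(7 - \left(-12 + 2 \cdot 4\right)\right) = 9 + 8 \left(7 - \left(-12 + 8\right)\right) = 9 + 8 \left(7 - -4\right) = 9 + 8 \left(7 + 4\right) = 9 + 8 \cdot 11 = 9 + 88 = 97$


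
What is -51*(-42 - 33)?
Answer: 3825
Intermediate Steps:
-51*(-42 - 33) = -51*(-75) = 3825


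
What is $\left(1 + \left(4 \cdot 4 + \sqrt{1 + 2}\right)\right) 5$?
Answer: $85 + 5 \sqrt{3} \approx 93.66$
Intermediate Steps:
$\left(1 + \left(4 \cdot 4 + \sqrt{1 + 2}\right)\right) 5 = \left(1 + \left(16 + \sqrt{3}\right)\right) 5 = \left(17 + \sqrt{3}\right) 5 = 85 + 5 \sqrt{3}$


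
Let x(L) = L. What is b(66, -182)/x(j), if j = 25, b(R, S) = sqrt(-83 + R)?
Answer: I*sqrt(17)/25 ≈ 0.16492*I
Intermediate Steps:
b(66, -182)/x(j) = sqrt(-83 + 66)/25 = sqrt(-17)*(1/25) = (I*sqrt(17))*(1/25) = I*sqrt(17)/25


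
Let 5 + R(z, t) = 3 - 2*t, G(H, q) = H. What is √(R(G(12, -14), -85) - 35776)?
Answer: 2*I*√8902 ≈ 188.7*I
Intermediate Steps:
R(z, t) = -2 - 2*t (R(z, t) = -5 + (3 - 2*t) = -2 - 2*t)
√(R(G(12, -14), -85) - 35776) = √((-2 - 2*(-85)) - 35776) = √((-2 + 170) - 35776) = √(168 - 35776) = √(-35608) = 2*I*√8902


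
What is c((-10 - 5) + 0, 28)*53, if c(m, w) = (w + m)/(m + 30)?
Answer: 689/15 ≈ 45.933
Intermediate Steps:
c(m, w) = (m + w)/(30 + m)
c((-10 - 5) + 0, 28)*53 = ((((-10 - 5) + 0) + 28)/(30 + ((-10 - 5) + 0)))*53 = (((-15 + 0) + 28)/(30 + (-15 + 0)))*53 = ((-15 + 28)/(30 - 15))*53 = (13/15)*53 = 689/15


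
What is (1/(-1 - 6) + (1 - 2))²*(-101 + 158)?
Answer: 3648/49 ≈ 74.449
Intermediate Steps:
(1/(-1 - 6) + (1 - 2))²*(-101 + 158) = (1/(-7) - 1)²*57 = (-⅐ - 1)²*57 = (-8/7)²*57 = (64/49)*57 = 3648/49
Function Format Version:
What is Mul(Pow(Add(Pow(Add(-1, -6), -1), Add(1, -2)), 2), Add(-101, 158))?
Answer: Rational(3648, 49) ≈ 74.449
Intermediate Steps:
Mul(Pow(Add(Pow(Add(-1, -6), -1), Add(1, -2)), 2), Add(-101, 158)) = Mul(Pow(Add(Pow(-7, -1), -1), 2), 57) = Mul(Pow(Add(Rational(-1, 7), -1), 2), 57) = Mul(Pow(Rational(-8, 7), 2), 57) = Mul(Rational(64, 49), 57) = Rational(3648, 49)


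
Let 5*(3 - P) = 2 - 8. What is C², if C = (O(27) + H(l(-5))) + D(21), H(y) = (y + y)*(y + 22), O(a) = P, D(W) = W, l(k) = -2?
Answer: 75076/25 ≈ 3003.0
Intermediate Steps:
P = 21/5 (P = 3 - (2 - 8)/5 = 3 - ⅕*(-6) = 3 + 6/5 = 21/5 ≈ 4.2000)
O(a) = 21/5
H(y) = 2*y*(22 + y) (H(y) = (2*y)*(22 + y) = 2*y*(22 + y))
C = -274/5 (C = (21/5 + 2*(-2)*(22 - 2)) + 21 = (21/5 + 2*(-2)*20) + 21 = (21/5 - 80) + 21 = -379/5 + 21 = -274/5 ≈ -54.800)
C² = (-274/5)² = 75076/25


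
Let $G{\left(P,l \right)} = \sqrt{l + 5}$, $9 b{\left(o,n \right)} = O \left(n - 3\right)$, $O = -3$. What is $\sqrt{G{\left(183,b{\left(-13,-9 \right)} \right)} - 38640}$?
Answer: $27 i \sqrt{53} \approx 196.56 i$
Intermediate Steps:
$b{\left(o,n \right)} = 1 - \frac{n}{3}$ ($b{\left(o,n \right)} = \frac{\left(-3\right) \left(n - 3\right)}{9} = \frac{\left(-3\right) \left(-3 + n\right)}{9} = \frac{9 - 3 n}{9} = 1 - \frac{n}{3}$)
$G{\left(P,l \right)} = \sqrt{5 + l}$
$\sqrt{G{\left(183,b{\left(-13,-9 \right)} \right)} - 38640} = \sqrt{\sqrt{5 + \left(1 - -3\right)} - 38640} = \sqrt{\sqrt{5 + \left(1 + 3\right)} - 38640} = \sqrt{\sqrt{5 + 4} - 38640} = \sqrt{\sqrt{9} - 38640} = \sqrt{3 - 38640} = \sqrt{-38637} = 27 i \sqrt{53}$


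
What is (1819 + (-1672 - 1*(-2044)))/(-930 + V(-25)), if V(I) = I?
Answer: -2191/955 ≈ -2.2942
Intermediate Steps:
(1819 + (-1672 - 1*(-2044)))/(-930 + V(-25)) = (1819 + (-1672 - 1*(-2044)))/(-930 - 25) = (1819 + (-1672 + 2044))/(-955) = (1819 + 372)*(-1/955) = 2191*(-1/955) = -2191/955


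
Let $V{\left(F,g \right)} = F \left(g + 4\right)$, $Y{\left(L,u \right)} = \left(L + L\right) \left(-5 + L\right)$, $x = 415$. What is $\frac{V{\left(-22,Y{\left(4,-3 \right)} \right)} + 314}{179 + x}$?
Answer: $\frac{67}{99} \approx 0.67677$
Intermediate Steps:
$Y{\left(L,u \right)} = 2 L \left(-5 + L\right)$
$V{\left(F,g \right)} = F \left(4 + g\right)$
$\frac{V{\left(-22,Y{\left(4,-3 \right)} \right)} + 314}{179 + x} = \frac{- 22 \left(4 + 2 \cdot 4 \left(-5 + 4\right)\right) + 314}{179 + 415} = \frac{- 22 \left(4 + 2 \cdot 4 \left(-1\right)\right) + 314}{594} = \left(- 22 \left(4 - 8\right) + 314\right) \frac{1}{594} = \left(\left(-22\right) \left(-4\right) + 314\right) \frac{1}{594} = \left(88 + 314\right) \frac{1}{594} = 402 \cdot \frac{1}{594} = \frac{67}{99}$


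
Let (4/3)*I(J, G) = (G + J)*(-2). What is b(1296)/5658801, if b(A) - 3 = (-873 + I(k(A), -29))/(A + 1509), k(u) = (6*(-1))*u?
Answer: 12833/10581957870 ≈ 1.2127e-6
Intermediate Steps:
k(u) = -6*u
I(J, G) = -3*G/2 - 3*J/2 (I(J, G) = 3*((G + J)*(-2))/4 = 3*(-2*G - 2*J)/4 = -3*G/2 - 3*J/2)
b(A) = 3 + (-1659/2 + 9*A)/(1509 + A) (b(A) = 3 + (-873 + (-3/2*(-29) - (-9)*A))/(A + 1509) = 3 + (-873 + (87/2 + 9*A))/(1509 + A) = 3 + (-1659/2 + 9*A)/(1509 + A))
b(1296)/5658801 = (3*(2465 + 8*1296)/(2*(1509 + 1296)))/5658801 = ((3/2)*(2465 + 10368)/2805)*(1/5658801) = ((3/2)*(1/2805)*12833)*(1/5658801) = (12833/1870)*(1/5658801) = 12833/10581957870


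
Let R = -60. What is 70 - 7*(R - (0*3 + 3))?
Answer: 511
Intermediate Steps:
70 - 7*(R - (0*3 + 3)) = 70 - 7*(-60 - (0*3 + 3)) = 70 - 7*(-60 - (0 + 3)) = 70 - 7*(-60 - 1*3) = 70 - 7*(-60 - 3) = 70 - 7*(-63) = 70 + 441 = 511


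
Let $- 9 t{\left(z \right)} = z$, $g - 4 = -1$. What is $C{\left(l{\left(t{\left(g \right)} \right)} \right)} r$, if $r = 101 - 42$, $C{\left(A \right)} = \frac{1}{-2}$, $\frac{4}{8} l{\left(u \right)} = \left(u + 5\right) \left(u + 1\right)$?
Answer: $- \frac{59}{2} \approx -29.5$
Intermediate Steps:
$g = 3$ ($g = 4 - 1 = 3$)
$t{\left(z \right)} = - \frac{z}{9}$
$l{\left(u \right)} = 2 \left(1 + u\right) \left(5 + u\right)$ ($l{\left(u \right)} = 2 \left(u + 5\right) \left(u + 1\right) = 2 \left(5 + u\right) \left(1 + u\right) = 2 \left(1 + u\right) \left(5 + u\right)$)
$C{\left(A \right)} = - \frac{1}{2}$
$r = 59$ ($r = 101 - 42 = 59$)
$C{\left(l{\left(t{\left(g \right)} \right)} \right)} r = \left(- \frac{1}{2}\right) 59 = - \frac{59}{2}$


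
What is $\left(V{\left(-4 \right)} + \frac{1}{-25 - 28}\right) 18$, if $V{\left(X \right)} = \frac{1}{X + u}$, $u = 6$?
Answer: $\frac{459}{53} \approx 8.6604$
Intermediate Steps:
$V{\left(X \right)} = \frac{1}{6 + X}$ ($V{\left(X \right)} = \frac{1}{X + 6} = \frac{1}{6 + X}$)
$\left(V{\left(-4 \right)} + \frac{1}{-25 - 28}\right) 18 = \left(\frac{1}{6 - 4} + \frac{1}{-25 - 28}\right) 18 = \left(\frac{1}{2} + \frac{1}{-53}\right) 18 = \left(\frac{1}{2} - \frac{1}{53}\right) 18 = \frac{51}{106} \cdot 18 = \frac{459}{53}$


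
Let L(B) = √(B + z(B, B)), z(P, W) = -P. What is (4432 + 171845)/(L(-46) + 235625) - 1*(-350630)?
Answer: 82617370027/235625 ≈ 3.5063e+5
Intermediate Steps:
L(B) = 0 (L(B) = √(B - B) = √0 = 0)
(4432 + 171845)/(L(-46) + 235625) - 1*(-350630) = (4432 + 171845)/(0 + 235625) - 1*(-350630) = 176277/235625 + 350630 = 82617370027/235625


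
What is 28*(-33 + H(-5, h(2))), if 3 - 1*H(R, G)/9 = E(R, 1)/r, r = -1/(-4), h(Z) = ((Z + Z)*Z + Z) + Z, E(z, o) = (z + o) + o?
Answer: 2856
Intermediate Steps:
E(z, o) = z + 2*o (E(z, o) = (o + z) + o = z + 2*o)
h(Z) = 2*Z + 2*Z² (h(Z) = ((2*Z)*Z + Z) + Z = (2*Z² + Z) + Z = (Z + 2*Z²) + Z = 2*Z + 2*Z²)
r = ¼ (r = -1*(-¼) = ¼ ≈ 0.25000)
H(R, G) = -45 - 36*R (H(R, G) = 27 - 9*(R + 2*1)/¼ = 27 - 9*(R + 2)*4 = 27 - 9*(2 + R)*4 = 27 - 9*(8 + 4*R) = 27 + (-72 - 36*R) = -45 - 36*R)
28*(-33 + H(-5, h(2))) = 28*(-33 + (-45 - 36*(-5))) = 28*(-33 + (-45 + 180)) = 28*(-33 + 135) = 28*102 = 2856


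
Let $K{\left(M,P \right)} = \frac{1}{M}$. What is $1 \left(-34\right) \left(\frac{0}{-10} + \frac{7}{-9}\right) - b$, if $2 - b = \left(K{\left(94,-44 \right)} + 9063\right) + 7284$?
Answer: $\frac{13850251}{846} \approx 16371.0$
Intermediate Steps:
$b = - \frac{1536431}{94}$ ($b = 2 - \left(\left(\frac{1}{94} + 9063\right) + 7284\right) = 2 - \left(\frac{851923}{94} + 7284\right) = 2 - \frac{1536619}{94} = - \frac{1536431}{94} \approx -16345.0$)
$1 \left(-34\right) \left(\frac{0}{-10} + \frac{7}{-9}\right) - b = 1 \left(-34\right) \left(\frac{0}{-10} + \frac{7}{-9}\right) - - \frac{1536431}{94} = - 34 \left(0 \left(- \frac{1}{10}\right) + 7 \left(- \frac{1}{9}\right)\right) + \frac{1536431}{94} = - 34 \left(0 - \frac{7}{9}\right) + \frac{1536431}{94} = \left(-34\right) \left(- \frac{7}{9}\right) + \frac{1536431}{94} = \frac{238}{9} + \frac{1536431}{94} = \frac{13850251}{846}$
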